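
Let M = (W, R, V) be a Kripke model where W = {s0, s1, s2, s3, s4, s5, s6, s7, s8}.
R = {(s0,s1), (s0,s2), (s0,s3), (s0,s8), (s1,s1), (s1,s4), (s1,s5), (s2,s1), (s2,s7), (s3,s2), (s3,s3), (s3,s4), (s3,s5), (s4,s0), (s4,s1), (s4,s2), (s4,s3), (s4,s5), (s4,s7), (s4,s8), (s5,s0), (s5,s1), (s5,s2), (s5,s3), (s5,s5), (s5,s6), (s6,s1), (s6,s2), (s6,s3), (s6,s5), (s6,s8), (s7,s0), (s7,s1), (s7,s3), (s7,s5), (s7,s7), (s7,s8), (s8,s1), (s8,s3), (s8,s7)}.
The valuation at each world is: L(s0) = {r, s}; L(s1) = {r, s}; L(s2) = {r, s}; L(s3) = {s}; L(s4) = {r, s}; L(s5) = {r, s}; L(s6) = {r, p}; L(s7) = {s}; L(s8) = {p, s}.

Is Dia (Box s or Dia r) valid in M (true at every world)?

Let φ = Dia (Box s or Dia r). Evaluate φ at each world:
  s0 (successors {s1, s2, s3, s8}): φ is true.
  s1 (successors {s1, s4, s5}): φ is true.
  s2 (successors {s1, s7}): φ is true.
  s3 (successors {s2, s3, s4, s5}): φ is true.
  s4 (successors {s0, s1, s2, s3, s5, s7, s8}): φ is true.
  s5 (successors {s0, s1, s2, s3, s5, s6}): φ is true.
  s6 (successors {s1, s2, s3, s5, s8}): φ is true.
  s7 (successors {s0, s1, s3, s5, s7, s8}): φ is true.
  s8 (successors {s1, s3, s7}): φ is true.
For instance, at s2:
  At s2: Dia (Box s or Dia r) requires Box s or Dia r at some successor in {s1, s7}.
    Box s or Dia r holds at s1, so Dia (Box s or Dia r) is true at s2.
      At s1: Box s is true, Dia r is true, so Box s or Dia r is true.

Yes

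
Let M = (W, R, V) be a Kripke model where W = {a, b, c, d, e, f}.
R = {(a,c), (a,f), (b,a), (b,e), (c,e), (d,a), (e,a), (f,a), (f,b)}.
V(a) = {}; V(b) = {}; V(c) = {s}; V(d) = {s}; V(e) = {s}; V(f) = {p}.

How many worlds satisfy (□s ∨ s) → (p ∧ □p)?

Let φ = (□s ∨ s) → (p ∧ □p). Evaluate φ at each world:
  a (successors {c, f}): φ is true.
  b (successors {a, e}): φ is true.
  c (successors {e}): φ is false.
  d (successors {a}): φ is false.
  e (successors {a}): φ is false.
  f (successors {a, b}): φ is true.
For instance, at e:
  At e: □s ∨ s is true, p ∧ □p is false, so (□s ∨ s) → (p ∧ □p) is false.
    At e: □s is false, s is true, so □s ∨ s is true.
      At e: □s requires s at every successor {a}.
        s fails at a, so □s is false at e.
    At e: p is false, □p is false, so p ∧ □p is false.
      At e: □p requires p at every successor {a}.
        p fails at a, so □p is false at e.
Satisfying worlds: {a, b, f}

3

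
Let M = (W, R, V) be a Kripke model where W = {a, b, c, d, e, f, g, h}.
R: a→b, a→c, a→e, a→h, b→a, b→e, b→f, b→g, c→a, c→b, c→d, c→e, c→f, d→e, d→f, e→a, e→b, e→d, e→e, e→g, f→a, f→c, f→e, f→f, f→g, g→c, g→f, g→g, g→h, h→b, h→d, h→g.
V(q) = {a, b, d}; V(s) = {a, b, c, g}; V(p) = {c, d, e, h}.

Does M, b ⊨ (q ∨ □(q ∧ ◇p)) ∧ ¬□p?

Recall that □ψ holds at a world iff ψ holds at every accessible world, and ◇ψ holds iff ψ holds at some accessible world.
At b: q ∨ □(q ∧ ◇p) is true, ¬□p is true, so (q ∨ □(q ∧ ◇p)) ∧ ¬□p is true.
  At b: q is true, □(q ∧ ◇p) is false, so q ∨ □(q ∧ ◇p) is true.
    At b: □(q ∧ ◇p) requires q ∧ ◇p at every successor {a, e, f, g}.
      q ∧ ◇p fails at e, so □(q ∧ ◇p) is false at b.
  At b: □p is false, so ¬□p is true.
    At b: □p requires p at every successor {a, e, f, g}.
      p fails at a, so □p is false at b.

Yes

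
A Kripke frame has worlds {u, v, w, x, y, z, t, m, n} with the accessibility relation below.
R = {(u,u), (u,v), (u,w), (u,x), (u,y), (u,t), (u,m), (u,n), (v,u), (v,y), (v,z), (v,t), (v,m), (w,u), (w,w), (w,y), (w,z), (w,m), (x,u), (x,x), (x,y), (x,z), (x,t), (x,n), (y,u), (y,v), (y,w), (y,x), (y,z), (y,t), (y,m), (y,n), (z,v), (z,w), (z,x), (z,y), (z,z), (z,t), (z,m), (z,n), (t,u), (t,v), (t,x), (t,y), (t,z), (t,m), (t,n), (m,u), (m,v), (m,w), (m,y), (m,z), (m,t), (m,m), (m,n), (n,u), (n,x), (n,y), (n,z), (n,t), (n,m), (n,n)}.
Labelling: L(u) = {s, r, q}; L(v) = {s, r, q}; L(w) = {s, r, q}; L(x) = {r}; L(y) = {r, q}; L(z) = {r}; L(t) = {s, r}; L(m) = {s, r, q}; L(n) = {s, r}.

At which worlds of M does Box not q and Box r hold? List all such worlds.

none

Let φ = Box not q and Box r. Evaluate φ at each world:
  u (successors {u, v, w, x, y, t, m, n}): φ is false.
  v (successors {u, y, z, t, m}): φ is false.
  w (successors {u, w, y, z, m}): φ is false.
  x (successors {u, x, y, z, t, n}): φ is false.
  y (successors {u, v, w, x, z, t, m, n}): φ is false.
  z (successors {v, w, x, y, z, t, m, n}): φ is false.
  t (successors {u, v, x, y, z, m, n}): φ is false.
  m (successors {u, v, w, y, z, t, m, n}): φ is false.
  n (successors {u, x, y, z, t, m, n}): φ is false.
For instance, at m:
  At m: Box not q is false, Box r is true, so Box not q and Box r is false.
    At m: Box not q requires not q at every successor {u, v, w, y, z, t, m, n}.
      not q fails at u, so Box not q is false at m.
    At m: Box r requires r at every successor {u, v, w, y, z, t, m, n}.
      At u: r is true.
      At v: r is true.
      At w: r is true.
      At y: r is true.
      At z: r is true.
      At t: r is true.
      At m: r is true.
      At n: r is true.
    So Box r is true at m.
Satisfying worlds: none.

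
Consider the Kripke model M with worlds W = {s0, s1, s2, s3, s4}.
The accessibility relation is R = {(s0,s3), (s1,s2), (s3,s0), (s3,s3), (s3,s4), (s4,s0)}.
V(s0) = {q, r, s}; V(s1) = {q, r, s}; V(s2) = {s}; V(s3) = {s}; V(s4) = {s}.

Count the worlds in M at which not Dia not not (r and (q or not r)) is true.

3

Let φ = not Dia not not (r and (q or not r)). Evaluate φ at each world:
  s0 (successors {s3}): φ is true.
  s1 (successors {s2}): φ is true.
  s2 (successors ∅): φ is true.
  s3 (successors {s0, s3, s4}): φ is false.
  s4 (successors {s0}): φ is false.
For instance, at s1:
  At s1: Dia not not (r and (q or not r)) is false, so not Dia not not (r and (q or not r)) is true.
    At s1: Dia not not (r and (q or not r)) requires not not (r and (q or not r)) at some successor in {s2}.
      At s2: not not (r and (q or not r)) is false.
    So Dia not not (r and (q or not r)) is false at s1.
Satisfying worlds: {s0, s1, s2}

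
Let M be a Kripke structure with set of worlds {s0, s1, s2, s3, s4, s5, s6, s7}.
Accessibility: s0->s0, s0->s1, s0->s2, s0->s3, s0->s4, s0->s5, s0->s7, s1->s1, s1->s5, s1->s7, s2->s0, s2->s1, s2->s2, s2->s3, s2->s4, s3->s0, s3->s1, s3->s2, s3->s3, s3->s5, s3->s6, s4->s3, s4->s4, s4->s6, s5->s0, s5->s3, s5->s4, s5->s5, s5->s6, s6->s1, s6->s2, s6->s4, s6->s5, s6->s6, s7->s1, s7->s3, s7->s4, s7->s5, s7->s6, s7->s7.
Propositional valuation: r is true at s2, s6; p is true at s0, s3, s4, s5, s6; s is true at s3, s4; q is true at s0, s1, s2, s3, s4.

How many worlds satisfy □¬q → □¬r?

Let φ = □¬q → □¬r. Evaluate φ at each world:
  s0 (successors {s0, s1, s2, s3, s4, s5, s7}): φ is true.
  s1 (successors {s1, s5, s7}): φ is true.
  s2 (successors {s0, s1, s2, s3, s4}): φ is true.
  s3 (successors {s0, s1, s2, s3, s5, s6}): φ is true.
  s4 (successors {s3, s4, s6}): φ is true.
  s5 (successors {s0, s3, s4, s5, s6}): φ is true.
  s6 (successors {s1, s2, s4, s5, s6}): φ is true.
  s7 (successors {s1, s3, s4, s5, s6, s7}): φ is true.
For instance, at s6:
  At s6: □¬q is false, □¬r is false, so □¬q → □¬r is true.
    At s6: □¬q requires ¬q at every successor {s1, s2, s4, s5, s6}.
      ¬q fails at s1, so □¬q is false at s6.
    At s6: □¬r requires ¬r at every successor {s1, s2, s4, s5, s6}.
      ¬r fails at s2, so □¬r is false at s6.
Satisfying worlds: {s0, s1, s2, s3, s4, s5, s6, s7}

8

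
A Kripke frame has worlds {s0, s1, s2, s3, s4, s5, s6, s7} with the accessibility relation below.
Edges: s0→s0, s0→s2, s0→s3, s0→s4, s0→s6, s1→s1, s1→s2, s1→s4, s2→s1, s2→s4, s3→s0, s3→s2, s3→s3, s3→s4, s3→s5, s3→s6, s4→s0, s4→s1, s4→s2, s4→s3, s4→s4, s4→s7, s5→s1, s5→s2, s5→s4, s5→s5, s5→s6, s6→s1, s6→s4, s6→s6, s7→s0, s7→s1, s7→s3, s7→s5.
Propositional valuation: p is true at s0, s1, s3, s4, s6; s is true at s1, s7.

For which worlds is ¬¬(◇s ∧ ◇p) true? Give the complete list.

Let φ = ¬¬(◇s ∧ ◇p). Evaluate φ at each world:
  s0 (successors {s0, s2, s3, s4, s6}): φ is false.
  s1 (successors {s1, s2, s4}): φ is true.
  s2 (successors {s1, s4}): φ is true.
  s3 (successors {s0, s2, s3, s4, s5, s6}): φ is false.
  s4 (successors {s0, s1, s2, s3, s4, s7}): φ is true.
  s5 (successors {s1, s2, s4, s5, s6}): φ is true.
  s6 (successors {s1, s4, s6}): φ is true.
  s7 (successors {s0, s1, s3, s5}): φ is true.
For instance, at s0:
  At s0: ¬(◇s ∧ ◇p) is true, so ¬¬(◇s ∧ ◇p) is false.
    At s0: ◇s ∧ ◇p is false, so ¬(◇s ∧ ◇p) is true.
      At s0: ◇s is false, ◇p is true, so ◇s ∧ ◇p is false.
Satisfying worlds: {s1, s2, s4, s5, s6, s7}

s1, s2, s4, s5, s6, s7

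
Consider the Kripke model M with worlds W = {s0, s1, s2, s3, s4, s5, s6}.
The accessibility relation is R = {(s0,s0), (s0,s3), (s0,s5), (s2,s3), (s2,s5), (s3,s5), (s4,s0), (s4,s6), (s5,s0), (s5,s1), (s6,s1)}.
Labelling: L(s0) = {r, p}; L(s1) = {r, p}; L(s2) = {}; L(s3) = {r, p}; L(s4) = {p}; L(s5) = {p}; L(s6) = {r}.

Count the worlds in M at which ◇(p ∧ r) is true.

Let φ = ◇(p ∧ r). Evaluate φ at each world:
  s0 (successors {s0, s3, s5}): φ is true.
  s1 (successors ∅): φ is false.
  s2 (successors {s3, s5}): φ is true.
  s3 (successors {s5}): φ is false.
  s4 (successors {s0, s6}): φ is true.
  s5 (successors {s0, s1}): φ is true.
  s6 (successors {s1}): φ is true.
For instance, at s4:
  At s4: ◇(p ∧ r) requires p ∧ r at some successor in {s0, s6}.
    p ∧ r holds at s0, so ◇(p ∧ r) is true at s4.
Satisfying worlds: {s0, s2, s4, s5, s6}

5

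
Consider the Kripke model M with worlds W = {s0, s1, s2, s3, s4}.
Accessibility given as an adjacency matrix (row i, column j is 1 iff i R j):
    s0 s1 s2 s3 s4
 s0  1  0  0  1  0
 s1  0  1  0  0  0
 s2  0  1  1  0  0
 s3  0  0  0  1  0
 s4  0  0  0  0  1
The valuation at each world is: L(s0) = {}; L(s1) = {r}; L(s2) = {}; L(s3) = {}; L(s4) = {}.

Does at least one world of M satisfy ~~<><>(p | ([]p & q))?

Let φ = ~~<><>(p | ([]p & q)). Evaluate φ at each world:
  s0 (successors {s0, s3}): φ is false.
  s1 (successors {s1}): φ is false.
  s2 (successors {s1, s2}): φ is false.
  s3 (successors {s3}): φ is false.
  s4 (successors {s4}): φ is false.
For instance, at s0:
  At s0: ~<><>(p | ([]p & q)) is true, so ~~<><>(p | ([]p & q)) is false.
    At s0: <><>(p | ([]p & q)) is false, so ~<><>(p | ([]p & q)) is true.
      At s0: <><>(p | ([]p & q)) requires <>(p | ([]p & q)) at some successor in {s0, s3}.
        At s0: <>(p | ([]p & q)) is false.
        At s3: <>(p | ([]p & q)) is false.
      So <><>(p | ([]p & q)) is false at s0.

No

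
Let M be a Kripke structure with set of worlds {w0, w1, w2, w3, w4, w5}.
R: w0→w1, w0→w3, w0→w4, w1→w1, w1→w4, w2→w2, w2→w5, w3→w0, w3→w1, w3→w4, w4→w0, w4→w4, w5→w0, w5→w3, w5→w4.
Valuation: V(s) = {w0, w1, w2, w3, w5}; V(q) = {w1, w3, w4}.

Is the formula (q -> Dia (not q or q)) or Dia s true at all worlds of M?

Recall that Dia ψ holds at a world iff ψ holds at some accessible world.
Let φ = (q -> Dia (not q or q)) or Dia s. Evaluate φ at each world:
  w0 (successors {w1, w3, w4}): φ is true.
  w1 (successors {w1, w4}): φ is true.
  w2 (successors {w2, w5}): φ is true.
  w3 (successors {w0, w1, w4}): φ is true.
  w4 (successors {w0, w4}): φ is true.
  w5 (successors {w0, w3, w4}): φ is true.
For instance, at w0:
  At w0: q -> Dia (not q or q) is true, Dia s is true, so (q -> Dia (not q or q)) or Dia s is true.
    At w0: q is false, Dia (not q or q) is true, so q -> Dia (not q or q) is true.
      At w0: Dia (not q or q) requires not q or q at some successor in {w1, w3, w4}.
        not q or q holds at w1, so Dia (not q or q) is true at w0.
    At w0: Dia s requires s at some successor in {w1, w3, w4}.
      s holds at w1, so Dia s is true at w0.

Yes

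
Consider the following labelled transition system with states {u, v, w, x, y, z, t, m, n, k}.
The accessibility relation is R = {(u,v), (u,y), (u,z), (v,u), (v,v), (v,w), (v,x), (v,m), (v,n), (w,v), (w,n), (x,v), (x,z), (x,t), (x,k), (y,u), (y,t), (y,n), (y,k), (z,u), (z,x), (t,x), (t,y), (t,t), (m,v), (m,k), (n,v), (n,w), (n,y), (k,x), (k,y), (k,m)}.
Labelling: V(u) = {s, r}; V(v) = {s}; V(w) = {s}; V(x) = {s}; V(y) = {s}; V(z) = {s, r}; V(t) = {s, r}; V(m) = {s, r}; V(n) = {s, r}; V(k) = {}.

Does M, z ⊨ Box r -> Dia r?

At z: Box r is false, Dia r is true, so Box r -> Dia r is true.
  At z: Box r requires r at every successor {u, x}.
    r fails at x, so Box r is false at z.
  At z: Dia r requires r at some successor in {u, x}.
    r holds at u, so Dia r is true at z.

Yes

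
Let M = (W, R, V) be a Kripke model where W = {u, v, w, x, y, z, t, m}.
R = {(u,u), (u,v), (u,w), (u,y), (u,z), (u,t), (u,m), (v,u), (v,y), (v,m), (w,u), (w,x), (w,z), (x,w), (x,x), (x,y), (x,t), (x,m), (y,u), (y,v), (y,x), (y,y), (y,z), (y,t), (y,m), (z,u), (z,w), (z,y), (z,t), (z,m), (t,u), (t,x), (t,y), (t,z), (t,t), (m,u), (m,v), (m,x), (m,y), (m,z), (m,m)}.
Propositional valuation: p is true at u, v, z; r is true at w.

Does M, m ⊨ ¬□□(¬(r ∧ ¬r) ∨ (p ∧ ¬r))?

At m: □□(¬(r ∧ ¬r) ∨ (p ∧ ¬r)) is true, so ¬□□(¬(r ∧ ¬r) ∨ (p ∧ ¬r)) is false.
  At m: □□(¬(r ∧ ¬r) ∨ (p ∧ ¬r)) requires □(¬(r ∧ ¬r) ∨ (p ∧ ¬r)) at every successor {u, v, x, y, z, m}.
    At u: □(¬(r ∧ ¬r) ∨ (p ∧ ¬r)) is true.
    At v: □(¬(r ∧ ¬r) ∨ (p ∧ ¬r)) is true.
    At x: □(¬(r ∧ ¬r) ∨ (p ∧ ¬r)) is true.
    At y: □(¬(r ∧ ¬r) ∨ (p ∧ ¬r)) is true.
    At z: □(¬(r ∧ ¬r) ∨ (p ∧ ¬r)) is true.
    At m: □(¬(r ∧ ¬r) ∨ (p ∧ ¬r)) is true.
  So □□(¬(r ∧ ¬r) ∨ (p ∧ ¬r)) is true at m.

No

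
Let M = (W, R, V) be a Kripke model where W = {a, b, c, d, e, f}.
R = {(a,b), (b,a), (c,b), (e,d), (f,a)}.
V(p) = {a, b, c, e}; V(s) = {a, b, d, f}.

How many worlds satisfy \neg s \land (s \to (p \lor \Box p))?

Recall that \Box ψ holds at a world iff ψ holds at every accessible world, and \Diamond ψ holds iff ψ holds at some accessible world.
Let φ = \neg s \land (s \to (p \lor \Box p)). Evaluate φ at each world:
  a (successors {b}): φ is false.
  b (successors {a}): φ is false.
  c (successors {b}): φ is true.
  d (successors ∅): φ is false.
  e (successors {d}): φ is true.
  f (successors {a}): φ is false.
For instance, at f:
  At f: \neg s is false, s \to (p \lor \Box p) is true, so \neg s \land (s \to (p \lor \Box p)) is false.
    At f: s is true, p \lor \Box p is true, so s \to (p \lor \Box p) is true.
      At f: p is false, \Box p is true, so p \lor \Box p is true.
Satisfying worlds: {c, e}

2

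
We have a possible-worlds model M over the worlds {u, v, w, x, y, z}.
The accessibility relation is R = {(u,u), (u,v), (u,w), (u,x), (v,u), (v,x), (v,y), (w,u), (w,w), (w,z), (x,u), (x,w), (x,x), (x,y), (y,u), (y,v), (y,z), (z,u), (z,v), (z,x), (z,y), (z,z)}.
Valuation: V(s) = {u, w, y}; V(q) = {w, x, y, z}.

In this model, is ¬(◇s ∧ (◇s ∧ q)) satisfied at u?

Yes

At u: ◇s ∧ (◇s ∧ q) is false, so ¬(◇s ∧ (◇s ∧ q)) is true.
  At u: ◇s is true, ◇s ∧ q is false, so ◇s ∧ (◇s ∧ q) is false.
    At u: ◇s requires s at some successor in {u, v, w, x}.
      s holds at u, so ◇s is true at u.
    At u: ◇s is true, q is false, so ◇s ∧ q is false.
      At u: ◇s requires s at some successor in {u, v, w, x}.
        s holds at u, so ◇s is true at u.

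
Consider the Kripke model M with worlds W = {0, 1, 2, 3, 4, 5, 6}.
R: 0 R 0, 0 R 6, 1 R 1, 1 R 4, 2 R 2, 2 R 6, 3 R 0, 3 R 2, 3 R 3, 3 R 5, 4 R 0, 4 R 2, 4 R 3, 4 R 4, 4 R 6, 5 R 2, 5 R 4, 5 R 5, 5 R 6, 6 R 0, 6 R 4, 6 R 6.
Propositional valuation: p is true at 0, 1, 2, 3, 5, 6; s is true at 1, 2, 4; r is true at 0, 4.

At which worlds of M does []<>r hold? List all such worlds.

Let φ = []<>r. Evaluate φ at each world:
  0 (successors {0, 6}): φ is true.
  1 (successors {1, 4}): φ is true.
  2 (successors {2, 6}): φ is false.
  3 (successors {0, 2, 3, 5}): φ is false.
  4 (successors {0, 2, 3, 4, 6}): φ is false.
  5 (successors {2, 4, 5, 6}): φ is false.
  6 (successors {0, 4, 6}): φ is true.
For instance, at 4:
  At 4: []<>r requires <>r at every successor {0, 2, 3, 4, 6}.
    <>r fails at 2, so []<>r is false at 4.
      At 2: <>r requires r at some successor in {2, 6}.
        At 2: r is false.
        At 6: r is false.
      So <>r is false at 2.
Satisfying worlds: {0, 1, 6}

0, 1, 6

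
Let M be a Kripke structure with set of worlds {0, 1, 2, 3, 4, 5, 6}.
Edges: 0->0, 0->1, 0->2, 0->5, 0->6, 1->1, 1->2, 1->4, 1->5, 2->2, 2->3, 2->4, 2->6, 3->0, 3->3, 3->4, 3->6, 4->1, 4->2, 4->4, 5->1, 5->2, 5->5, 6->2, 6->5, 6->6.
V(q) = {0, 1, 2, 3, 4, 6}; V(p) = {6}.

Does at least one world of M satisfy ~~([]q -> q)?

Yes

Let φ = ~~([]q -> q). Evaluate φ at each world:
  0 (successors {0, 1, 2, 5, 6}): φ is true.
  1 (successors {1, 2, 4, 5}): φ is true.
  2 (successors {2, 3, 4, 6}): φ is true.
  3 (successors {0, 3, 4, 6}): φ is true.
  4 (successors {1, 2, 4}): φ is true.
  5 (successors {1, 2, 5}): φ is true.
  6 (successors {2, 5, 6}): φ is true.
Detail at 0 (witness):
  At 0: ~([]q -> q) is false, so ~~([]q -> q) is true.
    At 0: []q -> q is true, so ~([]q -> q) is false.
      At 0: []q is false, q is true, so []q -> q is true.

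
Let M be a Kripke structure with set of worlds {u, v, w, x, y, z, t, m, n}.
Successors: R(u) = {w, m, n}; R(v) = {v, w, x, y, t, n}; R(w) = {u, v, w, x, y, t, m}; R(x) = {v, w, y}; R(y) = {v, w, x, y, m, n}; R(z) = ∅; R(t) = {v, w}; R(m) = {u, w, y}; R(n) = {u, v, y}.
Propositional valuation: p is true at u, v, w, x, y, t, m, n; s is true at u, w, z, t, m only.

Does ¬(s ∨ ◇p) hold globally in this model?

Let φ = ¬(s ∨ ◇p). Evaluate φ at each world:
  u (successors {w, m, n}): φ is false.
  v (successors {v, w, x, y, t, n}): φ is false.
  w (successors {u, v, w, x, y, t, m}): φ is false.
  x (successors {v, w, y}): φ is false.
  y (successors {v, w, x, y, m, n}): φ is false.
  z (successors ∅): φ is false.
  t (successors {v, w}): φ is false.
  m (successors {u, w, y}): φ is false.
  n (successors {u, v, y}): φ is false.
Detail at u (counterexample):
  At u: s ∨ ◇p is true, so ¬(s ∨ ◇p) is false.
    At u: s is true, ◇p is true, so s ∨ ◇p is true.
      At u: ◇p requires p at some successor in {w, m, n}.
        p holds at w, so ◇p is true at u.

No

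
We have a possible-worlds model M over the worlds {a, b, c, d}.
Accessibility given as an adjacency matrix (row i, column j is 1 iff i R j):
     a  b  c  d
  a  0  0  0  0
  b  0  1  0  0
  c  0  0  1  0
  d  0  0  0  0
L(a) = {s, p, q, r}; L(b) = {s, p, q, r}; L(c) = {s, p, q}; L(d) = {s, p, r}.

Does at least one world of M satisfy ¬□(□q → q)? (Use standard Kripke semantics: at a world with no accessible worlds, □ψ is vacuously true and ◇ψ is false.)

Let φ = ¬□(□q → q). Evaluate φ at each world:
  a (successors ∅): φ is false.
  b (successors {b}): φ is false.
  c (successors {c}): φ is false.
  d (successors ∅): φ is false.
For instance, at c:
  At c: □(□q → q) is true, so ¬□(□q → q) is false.
    At c: □(□q → q) requires □q → q at every successor {c}.
      At c: □q → q is true.
    So □(□q → q) is true at c.

No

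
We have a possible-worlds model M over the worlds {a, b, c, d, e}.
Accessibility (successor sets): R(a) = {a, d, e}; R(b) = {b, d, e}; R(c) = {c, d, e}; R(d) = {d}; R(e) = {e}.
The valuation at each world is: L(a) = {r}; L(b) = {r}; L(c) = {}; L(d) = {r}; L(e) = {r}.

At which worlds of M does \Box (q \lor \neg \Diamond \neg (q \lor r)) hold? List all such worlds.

a, b, d, e

Let φ = \Box (q \lor \neg \Diamond \neg (q \lor r)). Evaluate φ at each world:
  a (successors {a, d, e}): φ is true.
  b (successors {b, d, e}): φ is true.
  c (successors {c, d, e}): φ is false.
  d (successors {d}): φ is true.
  e (successors {e}): φ is true.
For instance, at e:
  At e: \Box (q \lor \neg \Diamond \neg (q \lor r)) requires q \lor \neg \Diamond \neg (q \lor r) at every successor {e}.
      At e: q is false, \neg \Diamond \neg (q \lor r) is true, so q \lor \neg \Diamond \neg (q \lor r) is true.
  So \Box (q \lor \neg \Diamond \neg (q \lor r)) is true at e.
Satisfying worlds: {a, b, d, e}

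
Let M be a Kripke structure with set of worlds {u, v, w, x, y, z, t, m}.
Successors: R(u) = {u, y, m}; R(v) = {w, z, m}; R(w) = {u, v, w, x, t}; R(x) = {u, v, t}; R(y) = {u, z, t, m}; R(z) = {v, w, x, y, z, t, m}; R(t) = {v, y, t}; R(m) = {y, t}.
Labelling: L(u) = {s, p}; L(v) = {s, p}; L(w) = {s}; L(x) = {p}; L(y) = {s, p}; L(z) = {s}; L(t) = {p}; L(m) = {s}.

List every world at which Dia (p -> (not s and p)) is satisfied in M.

u, v, w, x, y, z, t, m

Recall that Dia ψ holds at a world iff ψ holds at some accessible world.
Let φ = Dia (p -> (not s and p)). Evaluate φ at each world:
  u (successors {u, y, m}): φ is true.
  v (successors {w, z, m}): φ is true.
  w (successors {u, v, w, x, t}): φ is true.
  x (successors {u, v, t}): φ is true.
  y (successors {u, z, t, m}): φ is true.
  z (successors {v, w, x, y, z, t, m}): φ is true.
  t (successors {v, y, t}): φ is true.
  m (successors {y, t}): φ is true.
For instance, at z:
  At z: Dia (p -> (not s and p)) requires p -> (not s and p) at some successor in {v, w, x, y, z, t, m}.
    p -> (not s and p) holds at w, so Dia (p -> (not s and p)) is true at z.
Satisfying worlds: {u, v, w, x, y, z, t, m}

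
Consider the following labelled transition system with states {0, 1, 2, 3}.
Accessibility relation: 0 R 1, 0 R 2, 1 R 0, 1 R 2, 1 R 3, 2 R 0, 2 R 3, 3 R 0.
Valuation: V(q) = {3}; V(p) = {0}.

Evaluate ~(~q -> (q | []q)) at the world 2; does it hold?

Yes

Recall that []ψ holds at a world iff ψ holds at every accessible world, and <>ψ holds iff ψ holds at some accessible world.
At 2: ~q -> (q | []q) is false, so ~(~q -> (q | []q)) is true.
  At 2: ~q is true, q | []q is false, so ~q -> (q | []q) is false.
    At 2: q is false, []q is false, so q | []q is false.
      At 2: []q requires q at every successor {0, 3}.
        q fails at 0, so []q is false at 2.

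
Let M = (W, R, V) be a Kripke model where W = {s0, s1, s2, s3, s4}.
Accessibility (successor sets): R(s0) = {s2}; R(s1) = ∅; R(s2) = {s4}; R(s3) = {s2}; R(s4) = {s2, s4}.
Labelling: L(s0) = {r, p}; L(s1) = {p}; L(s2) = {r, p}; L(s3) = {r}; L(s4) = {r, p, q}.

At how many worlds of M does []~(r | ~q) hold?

1

Recall that []ψ holds at a world iff ψ holds at every accessible world, and <>ψ holds iff ψ holds at some accessible world.
Let φ = []~(r | ~q). Evaluate φ at each world:
  s0 (successors {s2}): φ is false.
  s1 (successors ∅): φ is true.
  s2 (successors {s4}): φ is false.
  s3 (successors {s2}): φ is false.
  s4 (successors {s2, s4}): φ is false.
For instance, at s4:
  At s4: []~(r | ~q) requires ~(r | ~q) at every successor {s2, s4}.
    ~(r | ~q) fails at s2, so []~(r | ~q) is false at s4.
Satisfying worlds: {s1}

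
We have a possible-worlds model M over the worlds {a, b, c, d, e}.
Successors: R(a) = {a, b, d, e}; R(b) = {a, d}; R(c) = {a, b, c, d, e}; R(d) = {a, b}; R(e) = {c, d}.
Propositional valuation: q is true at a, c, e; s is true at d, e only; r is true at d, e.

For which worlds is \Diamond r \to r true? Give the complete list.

d, e

Recall that \Diamond ψ holds at a world iff ψ holds at some accessible world.
Let φ = \Diamond r \to r. Evaluate φ at each world:
  a (successors {a, b, d, e}): φ is false.
  b (successors {a, d}): φ is false.
  c (successors {a, b, c, d, e}): φ is false.
  d (successors {a, b}): φ is true.
  e (successors {c, d}): φ is true.
For instance, at e:
  At e: \Diamond r is true, r is true, so \Diamond r \to r is true.
    At e: \Diamond r requires r at some successor in {c, d}.
      r holds at d, so \Diamond r is true at e.
Satisfying worlds: {d, e}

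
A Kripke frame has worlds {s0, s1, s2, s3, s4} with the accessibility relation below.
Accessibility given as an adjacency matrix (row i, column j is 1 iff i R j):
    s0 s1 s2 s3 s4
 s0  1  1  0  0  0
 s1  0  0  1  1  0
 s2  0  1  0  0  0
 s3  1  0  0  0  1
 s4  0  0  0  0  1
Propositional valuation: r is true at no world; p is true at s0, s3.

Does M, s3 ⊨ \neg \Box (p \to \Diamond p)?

No

At s3: \Box (p \to \Diamond p) is true, so \neg \Box (p \to \Diamond p) is false.
  At s3: \Box (p \to \Diamond p) requires p \to \Diamond p at every successor {s0, s4}.
      At s0: p is true, \Diamond p is true, so p \to \Diamond p is true.
      At s4: p is false, \Diamond p is false, so p \to \Diamond p is true.
  So \Box (p \to \Diamond p) is true at s3.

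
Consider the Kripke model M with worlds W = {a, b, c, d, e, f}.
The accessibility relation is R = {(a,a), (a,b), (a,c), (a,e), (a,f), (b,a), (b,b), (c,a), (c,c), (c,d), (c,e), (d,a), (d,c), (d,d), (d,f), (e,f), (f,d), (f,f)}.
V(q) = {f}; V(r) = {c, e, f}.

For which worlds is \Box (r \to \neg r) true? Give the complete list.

b

Let φ = \Box (r \to \neg r). Evaluate φ at each world:
  a (successors {a, b, c, e, f}): φ is false.
  b (successors {a, b}): φ is true.
  c (successors {a, c, d, e}): φ is false.
  d (successors {a, c, d, f}): φ is false.
  e (successors {f}): φ is false.
  f (successors {d, f}): φ is false.
For instance, at b:
  At b: \Box (r \to \neg r) requires r \to \neg r at every successor {a, b}.
    At a: r \to \neg r is true.
    At b: r \to \neg r is true.
  So \Box (r \to \neg r) is true at b.
Satisfying worlds: {b}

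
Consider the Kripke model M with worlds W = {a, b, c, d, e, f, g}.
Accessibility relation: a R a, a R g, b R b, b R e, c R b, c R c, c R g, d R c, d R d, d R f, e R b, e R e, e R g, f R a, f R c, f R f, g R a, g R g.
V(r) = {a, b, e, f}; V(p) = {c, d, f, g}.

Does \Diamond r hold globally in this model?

Let φ = \Diamond r. Evaluate φ at each world:
  a (successors {a, g}): φ is true.
  b (successors {b, e}): φ is true.
  c (successors {b, c, g}): φ is true.
  d (successors {c, d, f}): φ is true.
  e (successors {b, e, g}): φ is true.
  f (successors {a, c, f}): φ is true.
  g (successors {a, g}): φ is true.
For instance, at e:
  At e: \Diamond r requires r at some successor in {b, e, g}.
    r holds at b, so \Diamond r is true at e.

Yes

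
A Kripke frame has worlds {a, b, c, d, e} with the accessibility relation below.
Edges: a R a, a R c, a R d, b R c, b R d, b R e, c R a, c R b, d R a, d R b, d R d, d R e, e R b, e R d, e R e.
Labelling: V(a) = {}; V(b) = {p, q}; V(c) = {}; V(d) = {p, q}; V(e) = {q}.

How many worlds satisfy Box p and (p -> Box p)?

0

Recall that Box ψ holds at a world iff ψ holds at every accessible world, and Dia ψ holds iff ψ holds at some accessible world.
Let φ = Box p and (p -> Box p). Evaluate φ at each world:
  a (successors {a, c, d}): φ is false.
  b (successors {c, d, e}): φ is false.
  c (successors {a, b}): φ is false.
  d (successors {a, b, d, e}): φ is false.
  e (successors {b, d, e}): φ is false.
For instance, at d:
  At d: Box p is false, p -> Box p is false, so Box p and (p -> Box p) is false.
    At d: Box p requires p at every successor {a, b, d, e}.
      p fails at a, so Box p is false at d.
    At d: p is true, Box p is false, so p -> Box p is false.
      At d: Box p requires p at every successor {a, b, d, e}.
        p fails at a, so Box p is false at d.
Satisfying worlds: none.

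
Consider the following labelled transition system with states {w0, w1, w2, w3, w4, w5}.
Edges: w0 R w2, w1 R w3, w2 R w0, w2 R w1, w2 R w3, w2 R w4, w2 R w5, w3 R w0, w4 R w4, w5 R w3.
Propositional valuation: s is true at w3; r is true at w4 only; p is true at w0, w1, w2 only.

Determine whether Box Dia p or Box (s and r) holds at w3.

At w3: Box Dia p is true, Box (s and r) is false, so Box Dia p or Box (s and r) is true.
  At w3: Box Dia p requires Dia p at every successor {w0}.
      At w0: Dia p requires p at some successor in {w2}.
        p holds at w2, so Dia p is true at w0.
  So Box Dia p is true at w3.
  At w3: Box (s and r) requires s and r at every successor {w0}.
    s and r fails at w0, so Box (s and r) is false at w3.

Yes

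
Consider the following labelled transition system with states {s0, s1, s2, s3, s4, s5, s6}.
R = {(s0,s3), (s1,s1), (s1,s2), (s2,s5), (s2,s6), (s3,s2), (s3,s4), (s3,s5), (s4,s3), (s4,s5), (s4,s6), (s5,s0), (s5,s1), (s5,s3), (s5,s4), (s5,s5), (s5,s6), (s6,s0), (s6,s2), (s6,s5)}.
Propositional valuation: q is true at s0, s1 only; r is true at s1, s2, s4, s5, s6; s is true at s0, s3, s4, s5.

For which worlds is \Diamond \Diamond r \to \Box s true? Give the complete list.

Let φ = \Diamond \Diamond r \to \Box s. Evaluate φ at each world:
  s0 (successors {s3}): φ is true.
  s1 (successors {s1, s2}): φ is false.
  s2 (successors {s5, s6}): φ is false.
  s3 (successors {s2, s4, s5}): φ is false.
  s4 (successors {s3, s5, s6}): φ is false.
  s5 (successors {s0, s1, s3, s4, s5, s6}): φ is false.
  s6 (successors {s0, s2, s5}): φ is false.
For instance, at s3:
  At s3: \Diamond \Diamond r is true, \Box s is false, so \Diamond \Diamond r \to \Box s is false.
    At s3: \Diamond \Diamond r requires \Diamond r at some successor in {s2, s4, s5}.
      \Diamond r holds at s2, so \Diamond \Diamond r is true at s3.
    At s3: \Box s requires s at every successor {s2, s4, s5}.
      s fails at s2, so \Box s is false at s3.
Satisfying worlds: {s0}

s0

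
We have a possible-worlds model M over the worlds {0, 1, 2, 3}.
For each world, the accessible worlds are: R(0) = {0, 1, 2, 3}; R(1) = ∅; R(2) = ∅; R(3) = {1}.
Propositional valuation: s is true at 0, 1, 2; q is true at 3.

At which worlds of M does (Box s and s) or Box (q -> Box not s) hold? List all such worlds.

1, 2, 3

Let φ = (Box s and s) or Box (q -> Box not s). Evaluate φ at each world:
  0 (successors {0, 1, 2, 3}): φ is false.
  1 (successors ∅): φ is true.
  2 (successors ∅): φ is true.
  3 (successors {1}): φ is true.
For instance, at 0:
  At 0: Box s and s is false, Box (q -> Box not s) is false, so (Box s and s) or Box (q -> Box not s) is false.
    At 0: Box s is false, s is true, so Box s and s is false.
      At 0: Box s requires s at every successor {0, 1, 2, 3}.
        s fails at 3, so Box s is false at 0.
    At 0: Box (q -> Box not s) requires q -> Box not s at every successor {0, 1, 2, 3}.
      q -> Box not s fails at 3, so Box (q -> Box not s) is false at 0.
Satisfying worlds: {1, 2, 3}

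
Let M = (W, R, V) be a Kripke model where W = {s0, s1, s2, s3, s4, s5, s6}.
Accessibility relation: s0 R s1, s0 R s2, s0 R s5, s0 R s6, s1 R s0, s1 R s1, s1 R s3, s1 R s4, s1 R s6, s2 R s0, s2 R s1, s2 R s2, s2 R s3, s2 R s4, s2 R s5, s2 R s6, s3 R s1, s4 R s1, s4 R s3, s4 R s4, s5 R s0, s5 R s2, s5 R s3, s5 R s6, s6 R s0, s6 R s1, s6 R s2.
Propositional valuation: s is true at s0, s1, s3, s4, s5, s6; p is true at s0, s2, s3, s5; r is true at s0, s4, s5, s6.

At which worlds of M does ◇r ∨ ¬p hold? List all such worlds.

Let φ = ◇r ∨ ¬p. Evaluate φ at each world:
  s0 (successors {s1, s2, s5, s6}): φ is true.
  s1 (successors {s0, s1, s3, s4, s6}): φ is true.
  s2 (successors {s0, s1, s2, s3, s4, s5, s6}): φ is true.
  s3 (successors {s1}): φ is false.
  s4 (successors {s1, s3, s4}): φ is true.
  s5 (successors {s0, s2, s3, s6}): φ is true.
  s6 (successors {s0, s1, s2}): φ is true.
For instance, at s0:
  At s0: ◇r is true, ¬p is false, so ◇r ∨ ¬p is true.
    At s0: ◇r requires r at some successor in {s1, s2, s5, s6}.
      r holds at s5, so ◇r is true at s0.
Satisfying worlds: {s0, s1, s2, s4, s5, s6}

s0, s1, s2, s4, s5, s6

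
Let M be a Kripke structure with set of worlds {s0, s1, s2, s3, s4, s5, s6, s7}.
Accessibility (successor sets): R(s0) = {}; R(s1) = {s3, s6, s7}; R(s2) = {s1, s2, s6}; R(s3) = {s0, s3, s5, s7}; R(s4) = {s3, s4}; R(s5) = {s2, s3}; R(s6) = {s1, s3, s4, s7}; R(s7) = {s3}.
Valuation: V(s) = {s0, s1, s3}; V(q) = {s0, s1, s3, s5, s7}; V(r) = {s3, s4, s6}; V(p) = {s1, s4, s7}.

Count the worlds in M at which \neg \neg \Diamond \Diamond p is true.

Recall that \Diamond ψ holds at a world iff ψ holds at some accessible world.
Let φ = \neg \neg \Diamond \Diamond p. Evaluate φ at each world:
  s0 (successors ∅): φ is false.
  s1 (successors {s3, s6, s7}): φ is true.
  s2 (successors {s1, s2, s6}): φ is true.
  s3 (successors {s0, s3, s5, s7}): φ is true.
  s4 (successors {s3, s4}): φ is true.
  s5 (successors {s2, s3}): φ is true.
  s6 (successors {s1, s3, s4, s7}): φ is true.
  s7 (successors {s3}): φ is true.
For instance, at s3:
  At s3: \neg \Diamond \Diamond p is false, so \neg \neg \Diamond \Diamond p is true.
    At s3: \Diamond \Diamond p is true, so \neg \Diamond \Diamond p is false.
      At s3: \Diamond \Diamond p requires \Diamond p at some successor in {s0, s3, s5, s7}.
        \Diamond p holds at s3, so \Diamond \Diamond p is true at s3.
Satisfying worlds: {s1, s2, s3, s4, s5, s6, s7}

7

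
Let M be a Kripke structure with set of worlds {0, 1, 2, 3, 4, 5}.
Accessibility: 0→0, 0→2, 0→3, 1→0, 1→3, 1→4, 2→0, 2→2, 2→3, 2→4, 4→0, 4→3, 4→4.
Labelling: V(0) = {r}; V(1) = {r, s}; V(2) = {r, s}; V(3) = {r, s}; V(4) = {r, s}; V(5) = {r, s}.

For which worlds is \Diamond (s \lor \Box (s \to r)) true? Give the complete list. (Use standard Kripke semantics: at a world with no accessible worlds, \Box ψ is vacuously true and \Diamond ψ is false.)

Let φ = \Diamond (s \lor \Box (s \to r)). Evaluate φ at each world:
  0 (successors {0, 2, 3}): φ is true.
  1 (successors {0, 3, 4}): φ is true.
  2 (successors {0, 2, 3, 4}): φ is true.
  3 (successors ∅): φ is false.
  4 (successors {0, 3, 4}): φ is true.
  5 (successors ∅): φ is false.
For instance, at 1:
  At 1: \Diamond (s \lor \Box (s \to r)) requires s \lor \Box (s \to r) at some successor in {0, 3, 4}.
    s \lor \Box (s \to r) holds at 0, so \Diamond (s \lor \Box (s \to r)) is true at 1.
      At 0: s is false, \Box (s \to r) is true, so s \lor \Box (s \to r) is true.
Satisfying worlds: {0, 1, 2, 4}

0, 1, 2, 4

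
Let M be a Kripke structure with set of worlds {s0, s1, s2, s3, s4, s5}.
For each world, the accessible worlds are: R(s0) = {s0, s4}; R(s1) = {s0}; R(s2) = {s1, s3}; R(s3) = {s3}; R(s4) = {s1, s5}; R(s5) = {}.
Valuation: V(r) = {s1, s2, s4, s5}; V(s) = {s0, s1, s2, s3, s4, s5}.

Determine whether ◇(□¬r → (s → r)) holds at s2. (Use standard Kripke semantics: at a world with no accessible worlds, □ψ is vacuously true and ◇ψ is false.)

At s2: ◇(□¬r → (s → r)) requires □¬r → (s → r) at some successor in {s1, s3}.
  □¬r → (s → r) holds at s1, so ◇(□¬r → (s → r)) is true at s2.
    At s1: □¬r is true, s → r is true, so □¬r → (s → r) is true.
      At s1: □¬r requires ¬r at every successor {s0}.
        At s0: ¬r is true.
      So □¬r is true at s1.

Yes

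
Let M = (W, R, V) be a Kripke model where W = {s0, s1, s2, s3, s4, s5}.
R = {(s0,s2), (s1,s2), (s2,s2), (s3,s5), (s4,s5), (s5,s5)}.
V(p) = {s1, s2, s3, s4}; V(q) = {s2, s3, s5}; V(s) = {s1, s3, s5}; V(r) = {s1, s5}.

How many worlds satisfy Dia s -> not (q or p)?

3

Let φ = Dia s -> not (q or p). Evaluate φ at each world:
  s0 (successors {s2}): φ is true.
  s1 (successors {s2}): φ is true.
  s2 (successors {s2}): φ is true.
  s3 (successors {s5}): φ is false.
  s4 (successors {s5}): φ is false.
  s5 (successors {s5}): φ is false.
For instance, at s5:
  At s5: Dia s is true, not (q or p) is false, so Dia s -> not (q or p) is false.
    At s5: Dia s requires s at some successor in {s5}.
      s holds at s5, so Dia s is true at s5.
Satisfying worlds: {s0, s1, s2}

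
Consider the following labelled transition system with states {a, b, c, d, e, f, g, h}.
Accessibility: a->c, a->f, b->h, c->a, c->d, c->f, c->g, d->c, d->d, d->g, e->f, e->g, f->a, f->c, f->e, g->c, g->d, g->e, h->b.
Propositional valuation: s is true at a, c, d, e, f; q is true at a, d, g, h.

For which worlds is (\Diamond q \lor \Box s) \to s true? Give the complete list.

a, c, d, e, f, h

Let φ = (\Diamond q \lor \Box s) \to s. Evaluate φ at each world:
  a (successors {c, f}): φ is true.
  b (successors {h}): φ is false.
  c (successors {a, d, f, g}): φ is true.
  d (successors {c, d, g}): φ is true.
  e (successors {f, g}): φ is true.
  f (successors {a, c, e}): φ is true.
  g (successors {c, d, e}): φ is false.
  h (successors {b}): φ is true.
For instance, at f:
  At f: \Diamond q \lor \Box s is true, s is true, so (\Diamond q \lor \Box s) \to s is true.
    At f: \Diamond q is true, \Box s is true, so \Diamond q \lor \Box s is true.
      At f: \Diamond q requires q at some successor in {a, c, e}.
        q holds at a, so \Diamond q is true at f.
      At f: \Box s requires s at every successor {a, c, e}.
        At a: s is true.
        At c: s is true.
        At e: s is true.
      So \Box s is true at f.
Satisfying worlds: {a, c, d, e, f, h}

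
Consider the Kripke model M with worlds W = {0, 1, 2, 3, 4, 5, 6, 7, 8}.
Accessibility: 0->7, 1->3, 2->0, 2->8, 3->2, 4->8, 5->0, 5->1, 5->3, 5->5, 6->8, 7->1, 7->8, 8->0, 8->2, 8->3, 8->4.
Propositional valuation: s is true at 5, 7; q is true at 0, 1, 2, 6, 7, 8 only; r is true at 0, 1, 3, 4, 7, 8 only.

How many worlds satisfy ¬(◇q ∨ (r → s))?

1

Recall that ◇ψ holds at a world iff ψ holds at some accessible world.
Let φ = ¬(◇q ∨ (r → s)). Evaluate φ at each world:
  0 (successors {7}): φ is false.
  1 (successors {3}): φ is true.
  2 (successors {0, 8}): φ is false.
  3 (successors {2}): φ is false.
  4 (successors {8}): φ is false.
  5 (successors {0, 1, 3, 5}): φ is false.
  6 (successors {8}): φ is false.
  7 (successors {1, 8}): φ is false.
  8 (successors {0, 2, 3, 4}): φ is false.
For instance, at 6:
  At 6: ◇q ∨ (r → s) is true, so ¬(◇q ∨ (r → s)) is false.
    At 6: ◇q is true, r → s is true, so ◇q ∨ (r → s) is true.
      At 6: ◇q requires q at some successor in {8}.
        q holds at 8, so ◇q is true at 6.
Satisfying worlds: {1}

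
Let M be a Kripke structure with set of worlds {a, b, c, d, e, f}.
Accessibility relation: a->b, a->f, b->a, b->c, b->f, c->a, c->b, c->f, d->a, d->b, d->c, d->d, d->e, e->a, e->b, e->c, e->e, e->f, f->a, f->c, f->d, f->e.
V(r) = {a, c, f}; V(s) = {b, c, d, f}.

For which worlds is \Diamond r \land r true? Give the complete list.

a, c, f

Recall that \Diamond ψ holds at a world iff ψ holds at some accessible world.
Let φ = \Diamond r \land r. Evaluate φ at each world:
  a (successors {b, f}): φ is true.
  b (successors {a, c, f}): φ is false.
  c (successors {a, b, f}): φ is true.
  d (successors {a, b, c, d, e}): φ is false.
  e (successors {a, b, c, e, f}): φ is false.
  f (successors {a, c, d, e}): φ is true.
For instance, at b:
  At b: \Diamond r is true, r is false, so \Diamond r \land r is false.
    At b: \Diamond r requires r at some successor in {a, c, f}.
      r holds at a, so \Diamond r is true at b.
Satisfying worlds: {a, c, f}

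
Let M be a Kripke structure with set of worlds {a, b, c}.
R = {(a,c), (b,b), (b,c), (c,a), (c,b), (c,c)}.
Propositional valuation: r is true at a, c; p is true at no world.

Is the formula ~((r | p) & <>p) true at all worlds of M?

Recall that <>ψ holds at a world iff ψ holds at some accessible world.
Let φ = ~((r | p) & <>p). Evaluate φ at each world:
  a (successors {c}): φ is true.
  b (successors {b, c}): φ is true.
  c (successors {a, b, c}): φ is true.
For instance, at a:
  At a: (r | p) & <>p is false, so ~((r | p) & <>p) is true.
    At a: r | p is true, <>p is false, so (r | p) & <>p is false.
      At a: <>p requires p at some successor in {c}.
        At c: p is false.
      So <>p is false at a.

Yes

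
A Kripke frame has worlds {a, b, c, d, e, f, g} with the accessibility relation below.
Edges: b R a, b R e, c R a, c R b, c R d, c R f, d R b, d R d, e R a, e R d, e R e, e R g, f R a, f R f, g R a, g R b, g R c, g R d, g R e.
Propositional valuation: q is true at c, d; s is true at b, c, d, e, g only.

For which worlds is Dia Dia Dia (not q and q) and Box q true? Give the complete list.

none

Recall that Box ψ holds at a world iff ψ holds at every accessible world, and Dia ψ holds iff ψ holds at some accessible world.
Let φ = Dia Dia Dia (not q and q) and Box q. Evaluate φ at each world:
  a (successors ∅): φ is false.
  b (successors {a, e}): φ is false.
  c (successors {a, b, d, f}): φ is false.
  d (successors {b, d}): φ is false.
  e (successors {a, d, e, g}): φ is false.
  f (successors {a, f}): φ is false.
  g (successors {a, b, c, d, e}): φ is false.
For instance, at f:
  At f: Dia Dia Dia (not q and q) is false, Box q is false, so Dia Dia Dia (not q and q) and Box q is false.
    At f: Dia Dia Dia (not q and q) requires Dia Dia (not q and q) at some successor in {a, f}.
      At a: Dia Dia (not q and q) is false.
      At f: Dia Dia (not q and q) is false.
    So Dia Dia Dia (not q and q) is false at f.
    At f: Box q requires q at every successor {a, f}.
      q fails at a, so Box q is false at f.
Satisfying worlds: none.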